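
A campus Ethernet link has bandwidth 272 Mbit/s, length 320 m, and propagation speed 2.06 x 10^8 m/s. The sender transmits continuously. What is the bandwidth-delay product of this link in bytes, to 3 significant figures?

52.8 bytes

Propagation delay = 320 / 206000000 = 1.5534e-06 s.
BDP = R × t_prop = 272000000 × 1.5534e-06 = 422.524 bits.
In bytes: 422.524/8 = 52.8 bytes.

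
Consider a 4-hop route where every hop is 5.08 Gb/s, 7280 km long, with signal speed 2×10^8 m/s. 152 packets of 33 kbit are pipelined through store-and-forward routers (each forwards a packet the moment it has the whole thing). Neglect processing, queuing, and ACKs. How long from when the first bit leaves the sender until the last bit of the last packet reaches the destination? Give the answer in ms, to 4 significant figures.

146.6 ms

Per-hop transmission t_tx = L/R = 33000/5080000000 = 0.00649606 ms.
Per-hop propagation t_prop = 7280000/200000000 = 36.4 ms.
Pipeline fill: first packet needs 4·t_tx to clear all hops; remaining 151 packets each add one t_tx.
Total = (4+152-1)·t_tx + 4·t_prop = 155·0.00649606 + 4·36.4 = 146.6 ms.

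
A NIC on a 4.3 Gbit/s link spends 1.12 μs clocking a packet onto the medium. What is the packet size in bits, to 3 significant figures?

L = R × t_tx = 4300000000 b/s × 1.12e-06 s = 4816 bits.

4820 bits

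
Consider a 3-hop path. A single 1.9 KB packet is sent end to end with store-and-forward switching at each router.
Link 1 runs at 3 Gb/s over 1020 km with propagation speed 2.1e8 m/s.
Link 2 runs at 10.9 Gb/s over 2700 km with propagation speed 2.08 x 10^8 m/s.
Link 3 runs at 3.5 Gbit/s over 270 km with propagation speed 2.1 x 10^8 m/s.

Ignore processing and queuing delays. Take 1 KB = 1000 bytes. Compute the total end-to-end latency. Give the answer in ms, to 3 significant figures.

19.1 ms

L = 15200 bits.
Transmission delays (L/R per hop): 0.00506667, 0.0013945, 0.00434286 ms; sum = 0.010804 ms.
Propagation delays (d/s per hop): 4.85714, 12.9808, 1.28571 ms; sum = 19.1236 ms.
End-to-end = 19.1 ms.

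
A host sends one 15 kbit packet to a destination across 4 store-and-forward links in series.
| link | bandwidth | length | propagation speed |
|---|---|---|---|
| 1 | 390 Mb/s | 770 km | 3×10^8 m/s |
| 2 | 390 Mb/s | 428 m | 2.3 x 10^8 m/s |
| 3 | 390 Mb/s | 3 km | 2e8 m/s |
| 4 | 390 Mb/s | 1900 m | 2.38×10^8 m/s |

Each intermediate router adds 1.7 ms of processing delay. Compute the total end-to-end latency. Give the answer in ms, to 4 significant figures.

L = 15000 bits.
Transmission delay per hop = L/R = 15000/390000000 = 0.0384615 ms; 4 hops → 0.153846 ms.
Propagation delays (d/s per hop): 2.56667, 0.00186087, 0.015, 0.00798319 ms; sum = 2.59151 ms.
Processing at 3 router(s): 3 × 1.7 ms = 5.1 ms.
End-to-end = 7.845 ms.

7.845 ms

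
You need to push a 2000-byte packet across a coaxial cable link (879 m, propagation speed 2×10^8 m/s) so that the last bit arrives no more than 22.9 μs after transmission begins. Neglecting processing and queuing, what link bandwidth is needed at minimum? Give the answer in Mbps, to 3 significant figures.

865 Mbps

L = 16000 bits.
Propagation delay = 879 / 200000000 = 4.395 μs.
Transmission budget = 22.9 − 4.395 = 18.505 μs.
R ≥ L / t_tx = 16000 bits / 1.8505e-05 s = 865 Mbps.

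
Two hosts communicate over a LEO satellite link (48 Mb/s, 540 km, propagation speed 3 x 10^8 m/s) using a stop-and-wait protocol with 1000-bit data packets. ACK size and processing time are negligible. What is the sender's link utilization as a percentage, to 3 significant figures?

0.575 %

t_tx = L/R = 1000/48000000 = 2.08333e-05 s.
t_prop = 540000/300000000 = 0.0018 s; RTT = 0.0036 s.
Cycle = t_tx + RTT = 0.00362083 s.
Utilization = t_tx / cycle = 2.08333e-05/0.00362083 = 0.575 %.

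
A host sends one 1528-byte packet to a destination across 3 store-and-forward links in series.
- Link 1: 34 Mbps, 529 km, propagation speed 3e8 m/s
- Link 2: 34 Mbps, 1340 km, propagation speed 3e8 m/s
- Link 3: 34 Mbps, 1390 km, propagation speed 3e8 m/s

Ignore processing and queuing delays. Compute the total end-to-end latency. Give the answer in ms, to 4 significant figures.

L = 1528 × 8 = 12224 bits.
Transmission delay per hop = L/R = 12224/34000000 = 0.359529 ms; 3 hops → 1.07859 ms.
Propagation delays (d/s per hop): 1.76333, 4.46667, 4.63333 ms; sum = 10.8633 ms.
End-to-end = 11.94 ms.

11.94 ms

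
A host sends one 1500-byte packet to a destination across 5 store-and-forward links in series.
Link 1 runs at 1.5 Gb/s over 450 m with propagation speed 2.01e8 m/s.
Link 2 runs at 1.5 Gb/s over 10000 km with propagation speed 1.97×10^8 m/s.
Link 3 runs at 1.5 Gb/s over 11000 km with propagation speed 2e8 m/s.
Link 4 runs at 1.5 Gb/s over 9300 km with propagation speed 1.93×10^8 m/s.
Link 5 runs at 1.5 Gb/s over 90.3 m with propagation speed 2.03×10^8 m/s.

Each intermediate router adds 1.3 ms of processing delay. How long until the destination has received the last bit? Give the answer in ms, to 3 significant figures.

L = 1500 × 8 = 12000 bits.
Transmission delay per hop = L/R = 12000/1500000000 = 0.008 ms; 5 hops → 0.04 ms.
Propagation delays (d/s per hop): 0.00223881, 50.7614, 55, 48.1865, 0.000444828 ms; sum = 153.951 ms.
Processing at 4 router(s): 4 × 1.3 ms = 5.2 ms.
End-to-end = 159 ms.

159 ms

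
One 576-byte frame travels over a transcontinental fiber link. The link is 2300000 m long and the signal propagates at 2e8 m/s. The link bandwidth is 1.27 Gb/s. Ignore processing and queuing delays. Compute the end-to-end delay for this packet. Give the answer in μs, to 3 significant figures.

L = 576 × 8 = 4608 bits.
Transmission delay = L/R = 4608 / 1270000000 = 3.62835 μs.
Propagation delay = d/s = 2300000 m / 200000000 m/s = 11500 μs.
Total = 11500 μs.

11500 μs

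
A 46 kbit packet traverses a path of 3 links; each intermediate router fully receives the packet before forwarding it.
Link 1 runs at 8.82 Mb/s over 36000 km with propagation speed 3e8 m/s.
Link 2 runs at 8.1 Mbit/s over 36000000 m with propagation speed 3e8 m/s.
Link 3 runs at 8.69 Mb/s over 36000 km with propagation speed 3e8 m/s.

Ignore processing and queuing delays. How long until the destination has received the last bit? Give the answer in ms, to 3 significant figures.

376 ms

L = 46000 bits.
Transmission delays (L/R per hop): 5.21542, 5.67901, 5.29344 ms; sum = 16.1879 ms.
Propagation delays (d/s per hop): 120, 120, 120 ms; sum = 360 ms.
End-to-end = 376 ms.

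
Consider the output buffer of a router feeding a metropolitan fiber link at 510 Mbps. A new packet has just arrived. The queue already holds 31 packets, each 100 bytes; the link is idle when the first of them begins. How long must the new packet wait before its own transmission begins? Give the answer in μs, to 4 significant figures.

Each queued packet: L/R = 800/510000000 = 1.56863 μs.
31 queued → 48.6275 μs.
Queuing delay = 48.63 μs.

48.63 μs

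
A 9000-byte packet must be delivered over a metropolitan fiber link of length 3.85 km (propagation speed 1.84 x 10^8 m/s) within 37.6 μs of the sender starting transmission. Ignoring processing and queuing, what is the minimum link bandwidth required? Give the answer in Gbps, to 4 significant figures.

4.318 Gbps

L = 72000 bits.
Propagation delay = 3850 / 184000000 = 20.9239 μs.
Transmission budget = 37.6 − 20.9239 = 16.6761 μs.
R ≥ L / t_tx = 72000 bits / 1.66761e-05 s = 4.318 Gbps.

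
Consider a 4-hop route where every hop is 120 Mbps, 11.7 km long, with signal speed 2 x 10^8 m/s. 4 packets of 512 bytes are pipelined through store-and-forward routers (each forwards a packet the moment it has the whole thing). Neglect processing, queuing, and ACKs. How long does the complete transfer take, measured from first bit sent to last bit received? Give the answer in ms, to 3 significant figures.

0.473 ms

Per-hop transmission t_tx = L/R = 4096/120000000 = 0.0341333 ms.
Per-hop propagation t_prop = 11700/200000000 = 0.0585 ms.
Pipeline fill: first packet needs 4·t_tx to clear all hops; remaining 3 packets each add one t_tx.
Total = (4+4-1)·t_tx + 4·t_prop = 7·0.0341333 + 4·0.0585 = 0.473 ms.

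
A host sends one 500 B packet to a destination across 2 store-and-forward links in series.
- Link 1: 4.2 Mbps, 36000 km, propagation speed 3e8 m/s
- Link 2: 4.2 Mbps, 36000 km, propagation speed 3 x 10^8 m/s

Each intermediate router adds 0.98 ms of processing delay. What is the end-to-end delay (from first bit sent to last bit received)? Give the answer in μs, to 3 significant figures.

243000 μs

L = 500 × 8 = 4000 bits.
Transmission delay per hop = L/R = 4000/4200000 = 952.381 μs; 2 hops → 1904.76 μs.
Propagation delays (d/s per hop): 120000, 120000 μs; sum = 240000 μs.
Processing at 1 router(s): 1 × 0.98 ms = 980 μs.
End-to-end = 243000 μs.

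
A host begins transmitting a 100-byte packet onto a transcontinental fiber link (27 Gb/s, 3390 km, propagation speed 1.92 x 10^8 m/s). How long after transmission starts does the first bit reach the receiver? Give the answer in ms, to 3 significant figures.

First bit experiences only propagation delay: d/s = 3390000/192000000 = 17.7 ms.

17.7 ms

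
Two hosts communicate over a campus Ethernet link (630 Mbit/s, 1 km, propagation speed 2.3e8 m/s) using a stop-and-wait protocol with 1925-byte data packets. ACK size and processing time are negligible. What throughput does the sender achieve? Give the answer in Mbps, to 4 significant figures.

t_tx = L/R = 15400/630000000 = 2.44444e-05 s.
t_prop = 1000/2.3e+08 = 4.34783e-06 s; RTT = 8.69565e-06 s.
Cycle = t_tx + RTT = 3.31401e-05 s.
Throughput = L / cycle = 15400 / 3.31401e-05 = 464.7 Mbps.

464.7 Mbps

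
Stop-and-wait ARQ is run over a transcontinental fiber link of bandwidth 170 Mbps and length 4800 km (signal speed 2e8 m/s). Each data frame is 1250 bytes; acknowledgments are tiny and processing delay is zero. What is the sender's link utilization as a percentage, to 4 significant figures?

0.1224 %

t_tx = L/R = 10000/170000000 = 5.88235e-05 s.
t_prop = 4800000/200000000 = 0.024 s; RTT = 0.048 s.
Cycle = t_tx + RTT = 0.0480588 s.
Utilization = t_tx / cycle = 5.88235e-05/0.0480588 = 0.1224 %.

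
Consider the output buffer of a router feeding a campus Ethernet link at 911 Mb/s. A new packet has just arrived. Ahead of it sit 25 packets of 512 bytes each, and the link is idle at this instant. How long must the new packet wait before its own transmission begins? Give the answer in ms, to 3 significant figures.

0.112 ms

Each queued packet: L/R = 4096/911000000 = 0.00449616 ms.
25 queued → 0.112404 ms.
Queuing delay = 0.112 ms.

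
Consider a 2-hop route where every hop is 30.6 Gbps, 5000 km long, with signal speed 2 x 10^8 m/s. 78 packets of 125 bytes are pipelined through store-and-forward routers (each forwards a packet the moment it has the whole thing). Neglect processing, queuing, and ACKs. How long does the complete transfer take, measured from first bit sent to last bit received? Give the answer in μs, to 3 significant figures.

Per-hop transmission t_tx = L/R = 1000/30600000000 = 0.0326797 μs.
Per-hop propagation t_prop = 5000000/200000000 = 25000 μs.
Pipeline fill: first packet needs 2·t_tx to clear all hops; remaining 77 packets each add one t_tx.
Total = (2+78-1)·t_tx + 2·t_prop = 79·0.0326797 + 2·25000 = 50000 μs.

50000 μs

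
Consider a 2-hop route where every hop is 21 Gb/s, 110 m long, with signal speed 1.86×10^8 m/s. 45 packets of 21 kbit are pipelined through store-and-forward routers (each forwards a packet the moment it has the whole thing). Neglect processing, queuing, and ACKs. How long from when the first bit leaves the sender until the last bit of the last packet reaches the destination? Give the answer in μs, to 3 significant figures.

Per-hop transmission t_tx = L/R = 21000/21000000000 = 1 μs.
Per-hop propagation t_prop = 110/186000000 = 0.591398 μs.
Pipeline fill: first packet needs 2·t_tx to clear all hops; remaining 44 packets each add one t_tx.
Total = (2+45-1)·t_tx + 2·t_prop = 46·1 + 2·0.591398 = 47.2 μs.

47.2 μs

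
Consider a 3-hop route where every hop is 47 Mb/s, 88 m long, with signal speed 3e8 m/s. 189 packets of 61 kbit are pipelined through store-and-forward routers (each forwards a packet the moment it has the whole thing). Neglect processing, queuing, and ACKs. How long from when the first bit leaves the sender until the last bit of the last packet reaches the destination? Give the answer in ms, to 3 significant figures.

248 ms

Per-hop transmission t_tx = L/R = 61000/47000000 = 1.29787 ms.
Per-hop propagation t_prop = 88/300000000 = 0.000293333 ms.
Pipeline fill: first packet needs 3·t_tx to clear all hops; remaining 188 packets each add one t_tx.
Total = (3+189-1)·t_tx + 3·t_prop = 191·1.29787 + 3·0.000293333 = 248 ms.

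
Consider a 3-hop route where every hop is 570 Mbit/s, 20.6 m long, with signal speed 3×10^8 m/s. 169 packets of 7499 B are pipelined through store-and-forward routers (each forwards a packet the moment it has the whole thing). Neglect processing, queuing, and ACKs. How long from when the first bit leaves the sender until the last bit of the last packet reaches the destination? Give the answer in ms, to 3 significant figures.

18.0 ms

Per-hop transmission t_tx = L/R = 59992/570000000 = 0.105249 ms.
Per-hop propagation t_prop = 20.6/300000000 = 6.86667e-05 ms.
Pipeline fill: first packet needs 3·t_tx to clear all hops; remaining 168 packets each add one t_tx.
Total = (3+169-1)·t_tx + 3·t_prop = 171·0.105249 + 3·6.86667e-05 = 18.0 ms.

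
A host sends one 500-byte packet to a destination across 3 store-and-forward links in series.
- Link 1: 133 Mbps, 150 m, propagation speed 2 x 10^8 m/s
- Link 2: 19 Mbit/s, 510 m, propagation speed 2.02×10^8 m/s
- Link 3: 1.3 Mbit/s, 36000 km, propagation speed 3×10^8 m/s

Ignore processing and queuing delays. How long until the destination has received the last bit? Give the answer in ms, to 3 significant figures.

123 ms

L = 500 × 8 = 4000 bits.
Transmission delays (L/R per hop): 0.0300752, 0.210526, 3.07692 ms; sum = 3.31752 ms.
Propagation delays (d/s per hop): 0.00075, 0.00252475, 120 ms; sum = 120.003 ms.
End-to-end = 123 ms.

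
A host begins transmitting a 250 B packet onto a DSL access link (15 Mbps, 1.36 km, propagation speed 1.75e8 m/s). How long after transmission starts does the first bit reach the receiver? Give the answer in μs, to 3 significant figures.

First bit experiences only propagation delay: d/s = 1360/175000000 = 7.77 μs.

7.77 μs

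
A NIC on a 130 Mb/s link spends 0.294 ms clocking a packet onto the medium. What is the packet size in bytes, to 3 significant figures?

4780 bytes

L = R × t_tx = 130000000 b/s × 0.000294 s = 38220 bits.
In bytes: 38220 / 8 = 4780 bytes.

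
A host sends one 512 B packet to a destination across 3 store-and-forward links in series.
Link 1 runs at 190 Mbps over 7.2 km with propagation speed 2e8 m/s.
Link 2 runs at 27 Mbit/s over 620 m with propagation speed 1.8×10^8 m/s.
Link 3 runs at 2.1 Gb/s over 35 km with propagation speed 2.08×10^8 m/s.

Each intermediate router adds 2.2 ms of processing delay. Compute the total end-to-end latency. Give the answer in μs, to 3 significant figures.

L = 512 × 8 = 4096 bits.
Transmission delays (L/R per hop): 21.5579, 151.704, 1.95048 μs; sum = 175.212 μs.
Propagation delays (d/s per hop): 36, 3.44444, 168.269 μs; sum = 207.714 μs.
Processing at 2 router(s): 2 × 2.2 ms = 4400 μs.
End-to-end = 4780 μs.

4780 μs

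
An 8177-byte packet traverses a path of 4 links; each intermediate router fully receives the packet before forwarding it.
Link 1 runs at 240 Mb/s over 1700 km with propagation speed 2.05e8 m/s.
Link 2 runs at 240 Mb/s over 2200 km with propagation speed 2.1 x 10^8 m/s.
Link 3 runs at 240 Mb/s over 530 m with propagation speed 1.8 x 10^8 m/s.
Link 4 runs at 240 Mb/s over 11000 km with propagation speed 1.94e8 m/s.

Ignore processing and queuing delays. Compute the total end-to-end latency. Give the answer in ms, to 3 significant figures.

L = 8177 × 8 = 65416 bits.
Transmission delay per hop = L/R = 65416/240000000 = 0.272567 ms; 4 hops → 1.09027 ms.
Propagation delays (d/s per hop): 8.29268, 10.4762, 0.00294444, 56.701 ms; sum = 75.4728 ms.
End-to-end = 76.6 ms.

76.6 ms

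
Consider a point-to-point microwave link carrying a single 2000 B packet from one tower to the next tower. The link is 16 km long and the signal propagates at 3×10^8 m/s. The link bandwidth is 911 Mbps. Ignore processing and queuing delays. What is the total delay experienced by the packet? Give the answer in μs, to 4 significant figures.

L = 2000 × 8 = 16000 bits.
Transmission delay = L/R = 16000 / 911000000 = 17.5631 μs.
Propagation delay = d/s = 16000 m / 300000000 m/s = 53.3333 μs.
Total = 70.90 μs.

70.90 μs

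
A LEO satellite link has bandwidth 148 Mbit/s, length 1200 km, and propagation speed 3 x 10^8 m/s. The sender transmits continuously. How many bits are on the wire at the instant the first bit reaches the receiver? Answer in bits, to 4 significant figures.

Propagation delay = 1200000 / 300000000 = 0.004 s.
BDP = R × t_prop = 148000000 × 0.004 = 592000 bits.

592000 bits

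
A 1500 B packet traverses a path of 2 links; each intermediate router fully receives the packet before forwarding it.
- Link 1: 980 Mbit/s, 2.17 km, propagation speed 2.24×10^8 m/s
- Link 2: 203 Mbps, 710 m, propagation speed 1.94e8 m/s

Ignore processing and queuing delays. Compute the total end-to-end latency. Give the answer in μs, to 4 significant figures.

L = 1500 × 8 = 12000 bits.
Transmission delays (L/R per hop): 12.2449, 59.1133 μs; sum = 71.3582 μs.
Propagation delays (d/s per hop): 9.6875, 3.65979 μs; sum = 13.3473 μs.
End-to-end = 84.71 μs.

84.71 μs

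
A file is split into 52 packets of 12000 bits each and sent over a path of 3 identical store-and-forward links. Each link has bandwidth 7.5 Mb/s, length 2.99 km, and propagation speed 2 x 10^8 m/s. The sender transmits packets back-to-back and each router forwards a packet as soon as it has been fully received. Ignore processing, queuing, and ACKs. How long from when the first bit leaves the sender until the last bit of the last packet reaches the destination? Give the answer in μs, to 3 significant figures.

86400 μs

Per-hop transmission t_tx = L/R = 12000/7500000 = 1600 μs.
Per-hop propagation t_prop = 2990/200000000 = 14.95 μs.
Pipeline fill: first packet needs 3·t_tx to clear all hops; remaining 51 packets each add one t_tx.
Total = (3+52-1)·t_tx + 3·t_prop = 54·1600 + 3·14.95 = 86400 μs.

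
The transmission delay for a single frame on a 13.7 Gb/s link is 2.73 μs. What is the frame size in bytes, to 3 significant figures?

4680 bytes

L = R × t_tx = 13700000000 b/s × 2.73e-06 s = 37401 bits.
In bytes: 37401 / 8 = 4680 bytes.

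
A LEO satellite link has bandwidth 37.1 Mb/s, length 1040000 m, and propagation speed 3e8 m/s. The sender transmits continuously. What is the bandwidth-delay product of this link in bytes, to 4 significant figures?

Propagation delay = 1040000 / 300000000 = 0.00346667 s.
BDP = R × t_prop = 37100000 × 0.00346667 = 128613 bits.
In bytes: 128613/8 = 16080 bytes.

16080 bytes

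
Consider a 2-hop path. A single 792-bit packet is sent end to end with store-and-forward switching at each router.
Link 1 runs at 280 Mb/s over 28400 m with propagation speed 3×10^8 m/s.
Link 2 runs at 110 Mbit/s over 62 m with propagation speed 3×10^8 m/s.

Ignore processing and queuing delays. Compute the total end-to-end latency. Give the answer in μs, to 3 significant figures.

Transmission delays (L/R per hop): 2.82857, 7.2 μs; sum = 10.0286 μs.
Propagation delays (d/s per hop): 94.6667, 0.206667 μs; sum = 94.8733 μs.
End-to-end = 105 μs.

105 μs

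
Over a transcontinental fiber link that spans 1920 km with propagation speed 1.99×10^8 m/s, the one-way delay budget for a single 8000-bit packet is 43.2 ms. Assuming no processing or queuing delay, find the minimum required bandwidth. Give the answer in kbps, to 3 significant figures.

Propagation delay = 1920000 / 199000000 = 9.64824 ms.
Transmission budget = 43.2 − 9.64824 = 33.5518 ms.
R ≥ L / t_tx = 8000 bits / 0.0335518 s = 238 kbps.

238 kbps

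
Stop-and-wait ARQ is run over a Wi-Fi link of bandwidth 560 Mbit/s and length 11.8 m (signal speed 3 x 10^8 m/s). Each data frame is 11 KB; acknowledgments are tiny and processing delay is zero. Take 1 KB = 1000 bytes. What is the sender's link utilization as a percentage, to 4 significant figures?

99.95 %

t_tx = L/R = 88000/560000000 = 0.000157143 s.
t_prop = 11.8/300000000 = 3.93333e-08 s; RTT = 7.86667e-08 s.
Cycle = t_tx + RTT = 0.000157222 s.
Utilization = t_tx / cycle = 0.000157143/0.000157222 = 99.95 %.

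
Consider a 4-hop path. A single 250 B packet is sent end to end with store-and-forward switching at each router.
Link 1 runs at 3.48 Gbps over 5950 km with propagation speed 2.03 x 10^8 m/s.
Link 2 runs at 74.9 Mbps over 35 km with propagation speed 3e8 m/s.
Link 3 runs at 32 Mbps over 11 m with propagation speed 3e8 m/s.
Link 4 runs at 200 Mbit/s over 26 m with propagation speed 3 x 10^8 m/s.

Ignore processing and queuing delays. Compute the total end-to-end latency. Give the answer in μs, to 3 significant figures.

29500 μs

L = 250 × 8 = 2000 bits.
Transmission delays (L/R per hop): 0.574713, 26.7023, 62.5, 10 μs; sum = 99.777 μs.
Propagation delays (d/s per hop): 29310.3, 116.667, 0.0366667, 0.0866667 μs; sum = 29427.1 μs.
End-to-end = 29500 μs.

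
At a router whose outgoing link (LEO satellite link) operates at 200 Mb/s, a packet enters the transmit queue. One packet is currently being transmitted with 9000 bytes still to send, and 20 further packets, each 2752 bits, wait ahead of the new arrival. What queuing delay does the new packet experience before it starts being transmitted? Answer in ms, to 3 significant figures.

Each queued packet: L/R = 2752/200000000 = 0.01376 ms.
20 queued → 0.2752 ms.
Plus remaining 72000 bits of current packet: 0.36 ms.
Queuing delay = 0.635 ms.

0.635 ms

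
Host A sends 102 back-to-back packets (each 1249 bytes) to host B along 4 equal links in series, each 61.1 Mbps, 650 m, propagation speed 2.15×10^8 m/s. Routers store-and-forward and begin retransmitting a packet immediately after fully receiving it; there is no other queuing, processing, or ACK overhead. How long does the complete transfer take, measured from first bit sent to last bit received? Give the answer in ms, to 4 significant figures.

17.18 ms

Per-hop transmission t_tx = L/R = 9992/61100000 = 0.163535 ms.
Per-hop propagation t_prop = 650/215000000 = 0.00302326 ms.
Pipeline fill: first packet needs 4·t_tx to clear all hops; remaining 101 packets each add one t_tx.
Total = (4+102-1)·t_tx + 4·t_prop = 105·0.163535 + 4·0.00302326 = 17.18 ms.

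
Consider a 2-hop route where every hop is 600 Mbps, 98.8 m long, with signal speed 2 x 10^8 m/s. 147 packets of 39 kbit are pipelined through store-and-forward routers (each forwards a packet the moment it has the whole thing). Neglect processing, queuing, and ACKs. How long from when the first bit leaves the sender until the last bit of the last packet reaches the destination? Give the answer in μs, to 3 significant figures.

Per-hop transmission t_tx = L/R = 39000/600000000 = 65 μs.
Per-hop propagation t_prop = 98.8/200000000 = 0.494 μs.
Pipeline fill: first packet needs 2·t_tx to clear all hops; remaining 146 packets each add one t_tx.
Total = (2+147-1)·t_tx + 2·t_prop = 148·65 + 2·0.494 = 9620 μs.

9620 μs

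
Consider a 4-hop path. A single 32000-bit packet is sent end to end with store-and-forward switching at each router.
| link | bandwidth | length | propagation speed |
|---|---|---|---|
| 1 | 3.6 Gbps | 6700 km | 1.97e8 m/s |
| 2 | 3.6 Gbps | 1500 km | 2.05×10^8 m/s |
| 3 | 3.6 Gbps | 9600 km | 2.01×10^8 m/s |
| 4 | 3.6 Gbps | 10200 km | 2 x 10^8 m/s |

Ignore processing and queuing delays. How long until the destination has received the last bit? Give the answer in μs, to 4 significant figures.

140100 μs

Transmission delay per hop = L/R = 32000/3600000000 = 8.88889 μs; 4 hops → 35.5556 μs.
Propagation delays (d/s per hop): 34010.2, 7317.07, 47761.2, 51000 μs; sum = 140088 μs.
End-to-end = 140100 μs.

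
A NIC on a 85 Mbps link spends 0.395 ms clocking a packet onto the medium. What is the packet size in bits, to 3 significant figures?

33600 bits

L = R × t_tx = 85000000 b/s × 0.000395 s = 33575 bits.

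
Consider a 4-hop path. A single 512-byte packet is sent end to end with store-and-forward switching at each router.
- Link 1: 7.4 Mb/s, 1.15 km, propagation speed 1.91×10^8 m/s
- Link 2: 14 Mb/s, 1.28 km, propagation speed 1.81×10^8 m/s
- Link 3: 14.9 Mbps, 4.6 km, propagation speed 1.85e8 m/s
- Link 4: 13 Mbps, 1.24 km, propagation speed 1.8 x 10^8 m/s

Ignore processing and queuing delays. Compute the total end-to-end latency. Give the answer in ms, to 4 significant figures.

L = 512 × 8 = 4096 bits.
Transmission delays (L/R per hop): 0.553514, 0.292571, 0.274899, 0.315077 ms; sum = 1.43606 ms.
Propagation delays (d/s per hop): 0.00602094, 0.00707182, 0.0248649, 0.00688889 ms; sum = 0.0448465 ms.
End-to-end = 1.481 ms.

1.481 ms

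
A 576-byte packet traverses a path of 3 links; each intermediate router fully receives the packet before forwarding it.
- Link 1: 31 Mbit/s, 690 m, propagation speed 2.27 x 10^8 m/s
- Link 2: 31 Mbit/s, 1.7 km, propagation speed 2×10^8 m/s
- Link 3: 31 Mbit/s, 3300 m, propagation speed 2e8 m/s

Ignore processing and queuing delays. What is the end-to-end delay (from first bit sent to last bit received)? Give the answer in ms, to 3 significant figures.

L = 576 × 8 = 4608 bits.
Transmission delay per hop = L/R = 4608/31000000 = 0.148645 ms; 3 hops → 0.445935 ms.
Propagation delays (d/s per hop): 0.00303965, 0.0085, 0.0165 ms; sum = 0.0280396 ms.
End-to-end = 0.474 ms.

0.474 ms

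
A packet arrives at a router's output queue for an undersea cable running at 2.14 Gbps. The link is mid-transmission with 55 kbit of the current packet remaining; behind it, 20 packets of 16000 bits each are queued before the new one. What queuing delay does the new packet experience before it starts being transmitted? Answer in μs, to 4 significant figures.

175.2 μs

Each queued packet: L/R = 16000/2.14e+09 = 7.47664 μs.
20 queued → 149.533 μs.
Plus remaining 55000 bits of current packet: 25.7009 μs.
Queuing delay = 175.2 μs.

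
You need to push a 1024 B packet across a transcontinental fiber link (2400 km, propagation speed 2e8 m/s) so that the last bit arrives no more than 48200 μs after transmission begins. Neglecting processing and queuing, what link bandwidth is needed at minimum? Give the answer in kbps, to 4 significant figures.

L = 8192 bits.
Propagation delay = 2400000 / 200000000 = 12000 μs.
Transmission budget = 48200 − 12000 = 36200 μs.
R ≥ L / t_tx = 8192 bits / 0.0362 s = 226.3 kbps.

226.3 kbps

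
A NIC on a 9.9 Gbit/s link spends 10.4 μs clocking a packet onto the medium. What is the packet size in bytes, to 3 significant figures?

12900 bytes

L = R × t_tx = 9900000000 b/s × 1.04e-05 s = 102960 bits.
In bytes: 102960 / 8 = 12900 bytes.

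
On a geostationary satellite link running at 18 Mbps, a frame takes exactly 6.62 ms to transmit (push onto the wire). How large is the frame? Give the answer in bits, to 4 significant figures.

119200 bits

L = R × t_tx = 18000000 b/s × 0.00662 s = 119160 bits.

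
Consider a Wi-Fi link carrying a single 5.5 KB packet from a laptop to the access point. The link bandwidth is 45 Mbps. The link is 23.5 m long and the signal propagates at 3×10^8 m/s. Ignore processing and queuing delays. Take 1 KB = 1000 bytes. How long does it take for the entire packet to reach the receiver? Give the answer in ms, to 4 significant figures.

L = 44000 bits.
Transmission delay = L/R = 44000 / 45000000 = 0.977778 ms.
Propagation delay = d/s = 23.5 m / 300000000 m/s = 7.83333e-05 ms.
Total = 0.9779 ms.

0.9779 ms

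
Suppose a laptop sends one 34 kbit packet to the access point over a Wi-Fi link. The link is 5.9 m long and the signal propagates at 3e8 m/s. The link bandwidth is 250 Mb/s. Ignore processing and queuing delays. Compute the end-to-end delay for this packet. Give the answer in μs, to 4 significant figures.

136.0 μs

L = 34000 bits.
Transmission delay = L/R = 34000 / 250000000 = 136 μs.
Propagation delay = d/s = 5.9 m / 300000000 m/s = 0.0196667 μs.
Total = 136.0 μs.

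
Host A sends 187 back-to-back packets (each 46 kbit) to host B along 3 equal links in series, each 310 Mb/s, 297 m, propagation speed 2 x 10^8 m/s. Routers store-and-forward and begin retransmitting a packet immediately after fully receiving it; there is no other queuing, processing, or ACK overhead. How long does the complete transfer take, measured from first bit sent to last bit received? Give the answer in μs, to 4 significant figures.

Per-hop transmission t_tx = L/R = 46000/310000000 = 148.387 μs.
Per-hop propagation t_prop = 297/200000000 = 1.485 μs.
Pipeline fill: first packet needs 3·t_tx to clear all hops; remaining 186 packets each add one t_tx.
Total = (3+187-1)·t_tx + 3·t_prop = 189·148.387 + 3·1.485 = 28050 μs.

28050 μs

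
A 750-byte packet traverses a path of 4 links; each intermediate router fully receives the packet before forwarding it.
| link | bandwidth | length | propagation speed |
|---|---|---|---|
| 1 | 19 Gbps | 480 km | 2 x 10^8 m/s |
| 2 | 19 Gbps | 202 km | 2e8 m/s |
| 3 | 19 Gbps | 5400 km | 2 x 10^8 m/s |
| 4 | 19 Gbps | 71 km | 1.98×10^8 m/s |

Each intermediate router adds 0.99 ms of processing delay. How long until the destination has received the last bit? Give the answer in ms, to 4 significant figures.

L = 750 × 8 = 6000 bits.
Transmission delay per hop = L/R = 6000/19000000000 = 0.000315789 ms; 4 hops → 0.00126316 ms.
Propagation delays (d/s per hop): 2.4, 1.01, 27, 0.358586 ms; sum = 30.7686 ms.
Processing at 3 router(s): 3 × 0.99 ms = 2.97 ms.
End-to-end = 33.74 ms.

33.74 ms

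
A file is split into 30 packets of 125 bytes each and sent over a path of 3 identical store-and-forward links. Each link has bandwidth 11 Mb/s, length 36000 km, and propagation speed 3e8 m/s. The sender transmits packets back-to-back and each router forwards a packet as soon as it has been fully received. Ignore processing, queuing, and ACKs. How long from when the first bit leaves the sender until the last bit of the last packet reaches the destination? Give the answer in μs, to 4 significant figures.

Per-hop transmission t_tx = L/R = 1000/11000000 = 90.9091 μs.
Per-hop propagation t_prop = 36000000/300000000 = 120000 μs.
Pipeline fill: first packet needs 3·t_tx to clear all hops; remaining 29 packets each add one t_tx.
Total = (3+30-1)·t_tx + 3·t_prop = 32·90.9091 + 3·120000 = 362900 μs.

362900 μs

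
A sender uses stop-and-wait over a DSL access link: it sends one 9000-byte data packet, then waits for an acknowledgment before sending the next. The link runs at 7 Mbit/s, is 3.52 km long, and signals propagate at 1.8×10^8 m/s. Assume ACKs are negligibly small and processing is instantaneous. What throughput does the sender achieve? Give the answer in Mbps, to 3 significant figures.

t_tx = L/R = 72000/7000000 = 0.0102857 s.
t_prop = 3520/180000000 = 1.95556e-05 s; RTT = 3.91111e-05 s.
Cycle = t_tx + RTT = 0.0103248 s.
Throughput = L / cycle = 72000 / 0.0103248 = 6.97 Mbps.

6.97 Mbps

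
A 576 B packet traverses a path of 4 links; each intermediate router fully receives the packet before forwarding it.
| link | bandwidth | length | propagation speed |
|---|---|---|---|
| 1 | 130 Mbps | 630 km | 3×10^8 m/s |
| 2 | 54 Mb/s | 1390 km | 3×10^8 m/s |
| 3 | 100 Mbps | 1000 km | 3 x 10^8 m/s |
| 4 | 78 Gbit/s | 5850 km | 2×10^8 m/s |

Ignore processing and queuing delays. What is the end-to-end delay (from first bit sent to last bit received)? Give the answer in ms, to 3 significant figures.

39.5 ms

L = 576 × 8 = 4608 bits.
Transmission delays (L/R per hop): 0.0354462, 0.0853333, 0.04608, 5.90769e-05 ms; sum = 0.166919 ms.
Propagation delays (d/s per hop): 2.1, 4.63333, 3.33333, 29.25 ms; sum = 39.3167 ms.
End-to-end = 39.5 ms.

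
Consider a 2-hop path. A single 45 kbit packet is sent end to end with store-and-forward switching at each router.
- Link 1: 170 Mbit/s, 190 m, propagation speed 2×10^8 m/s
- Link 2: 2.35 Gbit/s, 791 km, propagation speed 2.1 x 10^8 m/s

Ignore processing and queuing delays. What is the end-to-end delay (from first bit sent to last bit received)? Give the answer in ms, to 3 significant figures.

4.05 ms

L = 45000 bits.
Transmission delays (L/R per hop): 0.264706, 0.0191489 ms; sum = 0.283855 ms.
Propagation delays (d/s per hop): 0.00095, 3.76667 ms; sum = 3.76762 ms.
End-to-end = 4.05 ms.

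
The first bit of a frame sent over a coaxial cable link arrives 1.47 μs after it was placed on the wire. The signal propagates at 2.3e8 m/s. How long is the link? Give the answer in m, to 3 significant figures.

338 m

d = s × t_prop = 2.3e+08 × 1.47e-06 = 338 m.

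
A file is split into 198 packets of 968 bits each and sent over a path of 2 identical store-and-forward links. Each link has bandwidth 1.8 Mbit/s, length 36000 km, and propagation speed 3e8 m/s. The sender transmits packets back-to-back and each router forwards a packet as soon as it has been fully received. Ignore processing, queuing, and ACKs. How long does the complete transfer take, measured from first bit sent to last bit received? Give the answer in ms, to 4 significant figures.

Per-hop transmission t_tx = L/R = 968/1800000 = 0.537778 ms.
Per-hop propagation t_prop = 36000000/300000000 = 120 ms.
Pipeline fill: first packet needs 2·t_tx to clear all hops; remaining 197 packets each add one t_tx.
Total = (2+198-1)·t_tx + 2·t_prop = 199·0.537778 + 2·120 = 347.0 ms.

347.0 ms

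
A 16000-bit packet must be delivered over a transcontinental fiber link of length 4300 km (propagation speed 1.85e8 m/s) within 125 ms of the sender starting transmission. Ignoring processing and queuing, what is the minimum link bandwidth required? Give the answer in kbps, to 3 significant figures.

157 kbps

Propagation delay = 4300000 / 185000000 = 23.2432 ms.
Transmission budget = 125 − 23.2432 = 101.757 ms.
R ≥ L / t_tx = 16000 bits / 0.101757 s = 157 kbps.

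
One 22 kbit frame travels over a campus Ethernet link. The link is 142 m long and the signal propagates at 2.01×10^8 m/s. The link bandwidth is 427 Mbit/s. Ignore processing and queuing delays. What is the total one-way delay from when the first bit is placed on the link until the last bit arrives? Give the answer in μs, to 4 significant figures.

52.23 μs

L = 22000 bits.
Transmission delay = L/R = 22000 / 427000000 = 51.5222 μs.
Propagation delay = d/s = 142 m / 2.01e+08 m/s = 0.706468 μs.
Total = 52.23 μs.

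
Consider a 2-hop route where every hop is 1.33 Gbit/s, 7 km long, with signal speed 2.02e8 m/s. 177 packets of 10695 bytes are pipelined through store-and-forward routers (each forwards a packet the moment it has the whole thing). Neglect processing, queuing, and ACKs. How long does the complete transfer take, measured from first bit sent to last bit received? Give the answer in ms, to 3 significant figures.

Per-hop transmission t_tx = L/R = 85560/1330000000 = 0.0643308 ms.
Per-hop propagation t_prop = 7000/202000000 = 0.0346535 ms.
Pipeline fill: first packet needs 2·t_tx to clear all hops; remaining 176 packets each add one t_tx.
Total = (2+177-1)·t_tx + 2·t_prop = 178·0.0643308 + 2·0.0346535 = 11.5 ms.

11.5 ms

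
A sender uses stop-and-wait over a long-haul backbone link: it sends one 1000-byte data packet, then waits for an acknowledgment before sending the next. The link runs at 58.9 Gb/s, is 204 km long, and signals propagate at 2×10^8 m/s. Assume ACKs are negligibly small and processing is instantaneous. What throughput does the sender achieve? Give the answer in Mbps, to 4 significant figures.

t_tx = L/R = 8000/58900000000 = 1.35823e-07 s.
t_prop = 204000/200000000 = 0.00102 s; RTT = 0.00204 s.
Cycle = t_tx + RTT = 0.00204014 s.
Throughput = L / cycle = 8000 / 0.00204014 = 3.921 Mbps.

3.921 Mbps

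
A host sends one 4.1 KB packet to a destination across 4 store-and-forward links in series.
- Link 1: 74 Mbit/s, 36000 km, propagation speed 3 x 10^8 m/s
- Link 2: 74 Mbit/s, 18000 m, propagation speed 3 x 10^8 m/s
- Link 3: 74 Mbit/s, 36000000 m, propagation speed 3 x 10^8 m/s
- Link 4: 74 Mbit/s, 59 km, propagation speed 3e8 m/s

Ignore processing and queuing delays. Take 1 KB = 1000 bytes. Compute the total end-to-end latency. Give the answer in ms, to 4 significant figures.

242.0 ms

L = 32800 bits.
Transmission delay per hop = L/R = 32800/74000000 = 0.443243 ms; 4 hops → 1.77297 ms.
Propagation delays (d/s per hop): 120, 0.06, 120, 0.196667 ms; sum = 240.257 ms.
End-to-end = 242.0 ms.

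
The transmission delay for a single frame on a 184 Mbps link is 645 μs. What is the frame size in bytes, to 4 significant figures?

14840 bytes

L = R × t_tx = 184000000 b/s × 0.000645 s = 118680 bits.
In bytes: 118680 / 8 = 14840 bytes.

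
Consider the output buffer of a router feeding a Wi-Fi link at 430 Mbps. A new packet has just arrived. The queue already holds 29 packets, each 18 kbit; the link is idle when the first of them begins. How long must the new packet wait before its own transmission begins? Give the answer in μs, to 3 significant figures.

1210 μs

Each queued packet: L/R = 18000/430000000 = 41.8605 μs.
29 queued → 1213.95 μs.
Queuing delay = 1210 μs.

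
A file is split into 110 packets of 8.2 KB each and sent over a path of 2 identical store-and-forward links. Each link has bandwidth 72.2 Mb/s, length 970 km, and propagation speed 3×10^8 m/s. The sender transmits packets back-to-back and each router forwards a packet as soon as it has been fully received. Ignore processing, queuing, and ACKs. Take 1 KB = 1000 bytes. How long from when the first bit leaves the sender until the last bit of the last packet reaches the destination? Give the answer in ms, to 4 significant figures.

Per-hop transmission t_tx = L/R = 65600/72200000 = 0.908587 ms.
Per-hop propagation t_prop = 970000/300000000 = 3.23333 ms.
Pipeline fill: first packet needs 2·t_tx to clear all hops; remaining 109 packets each add one t_tx.
Total = (2+110-1)·t_tx + 2·t_prop = 111·0.908587 + 2·3.23333 = 107.3 ms.

107.3 ms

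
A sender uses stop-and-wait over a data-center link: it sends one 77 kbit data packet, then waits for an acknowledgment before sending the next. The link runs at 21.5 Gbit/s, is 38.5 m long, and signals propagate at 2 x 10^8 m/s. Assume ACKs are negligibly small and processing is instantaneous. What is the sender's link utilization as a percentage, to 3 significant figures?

90.3 %

t_tx = L/R = 77000/21500000000 = 3.5814e-06 s.
t_prop = 38.5/200000000 = 1.925e-07 s; RTT = 3.85e-07 s.
Cycle = t_tx + RTT = 3.9664e-06 s.
Utilization = t_tx / cycle = 3.5814e-06/3.9664e-06 = 90.3 %.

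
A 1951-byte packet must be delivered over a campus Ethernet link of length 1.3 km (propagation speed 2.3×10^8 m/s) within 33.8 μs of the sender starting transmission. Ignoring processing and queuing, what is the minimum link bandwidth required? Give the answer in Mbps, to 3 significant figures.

L = 15608 bits.
Propagation delay = 1300 / 2.3e+08 = 5.65217 μs.
Transmission budget = 33.8 − 5.65217 = 28.1478 μs.
R ≥ L / t_tx = 15608 bits / 2.81478e-05 s = 555 Mbps.

555 Mbps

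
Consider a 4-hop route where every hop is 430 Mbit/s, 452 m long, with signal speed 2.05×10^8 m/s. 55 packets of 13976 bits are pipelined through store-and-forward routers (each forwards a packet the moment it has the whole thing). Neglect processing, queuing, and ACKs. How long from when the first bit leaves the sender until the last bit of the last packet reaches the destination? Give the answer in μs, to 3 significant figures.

1890 μs

Per-hop transmission t_tx = L/R = 13976/430000000 = 32.5023 μs.
Per-hop propagation t_prop = 452/2.05e+08 = 2.20488 μs.
Pipeline fill: first packet needs 4·t_tx to clear all hops; remaining 54 packets each add one t_tx.
Total = (4+55-1)·t_tx + 4·t_prop = 58·32.5023 + 4·2.20488 = 1890 μs.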